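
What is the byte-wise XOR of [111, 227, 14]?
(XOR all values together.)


XOR chain: 111 ^ 227 ^ 14 = 130

130


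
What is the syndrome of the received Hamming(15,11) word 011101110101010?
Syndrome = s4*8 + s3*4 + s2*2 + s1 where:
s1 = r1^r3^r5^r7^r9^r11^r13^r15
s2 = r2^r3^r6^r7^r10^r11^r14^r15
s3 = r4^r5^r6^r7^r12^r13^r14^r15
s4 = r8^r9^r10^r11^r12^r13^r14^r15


s1=0, s2=0, s3=1, s4=0

Syndrome = 4 (error at position 4)


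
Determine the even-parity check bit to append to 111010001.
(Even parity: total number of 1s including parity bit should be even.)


Number of 1s in data: 5
Parity bit: 1

1


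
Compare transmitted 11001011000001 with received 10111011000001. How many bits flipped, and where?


XOR: 01110000000000

3 error(s) at position(s): 1, 2, 3


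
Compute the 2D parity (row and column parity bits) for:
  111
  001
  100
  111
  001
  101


Row parities: 111110
Column parities: 001

Row P: 111110, Col P: 001, Corner: 1


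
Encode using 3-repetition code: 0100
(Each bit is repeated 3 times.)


Each bit -> 3 copies

000111000000


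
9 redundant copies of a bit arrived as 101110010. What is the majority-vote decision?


Ones: 5 out of 9
Threshold: 5

1 (5/9 voted 1)


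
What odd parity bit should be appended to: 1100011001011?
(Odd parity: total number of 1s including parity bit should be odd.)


Number of 1s in data: 7
Parity bit: 0

0


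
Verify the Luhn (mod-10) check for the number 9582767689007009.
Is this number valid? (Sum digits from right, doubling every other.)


Luhn sum = 75
75 mod 10 = 5

Invalid (Luhn sum mod 10 = 5)


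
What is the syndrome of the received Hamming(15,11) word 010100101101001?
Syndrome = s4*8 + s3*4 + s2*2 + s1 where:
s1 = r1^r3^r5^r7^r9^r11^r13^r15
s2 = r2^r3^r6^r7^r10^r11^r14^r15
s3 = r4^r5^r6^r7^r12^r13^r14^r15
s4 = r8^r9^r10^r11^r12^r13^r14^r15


s1=1, s2=0, s3=0, s4=0

Syndrome = 1 (error at position 1)


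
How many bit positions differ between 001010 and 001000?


XOR: 000010
Count of 1s: 1

1


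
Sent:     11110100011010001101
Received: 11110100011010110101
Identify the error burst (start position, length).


XOR: 00000000000000111000

Burst at position 14, length 3


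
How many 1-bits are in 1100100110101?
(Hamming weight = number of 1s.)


Counting 1s in 1100100110101

7


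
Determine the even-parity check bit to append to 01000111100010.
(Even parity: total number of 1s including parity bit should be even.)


Number of 1s in data: 6
Parity bit: 0

0


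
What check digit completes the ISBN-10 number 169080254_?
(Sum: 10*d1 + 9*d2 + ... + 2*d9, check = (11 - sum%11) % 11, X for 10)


Weighted sum: 215
215 mod 11 = 6

Check digit: 5


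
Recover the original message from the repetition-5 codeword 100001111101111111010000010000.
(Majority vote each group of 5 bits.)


Groups: 10000, 11111, 01111, 11101, 00000, 10000
Majority votes: 011100

011100


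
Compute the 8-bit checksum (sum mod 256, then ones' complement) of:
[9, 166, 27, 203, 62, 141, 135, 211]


Sum = 954 mod 256 = 186
Complement = 69

69


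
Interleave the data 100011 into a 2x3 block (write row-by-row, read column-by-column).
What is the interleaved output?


Matrix:
  100
  011
Read columns: 100101

100101


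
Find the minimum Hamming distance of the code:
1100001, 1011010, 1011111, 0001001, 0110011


Comparing all pairs, minimum distance: 2
Can detect 1 errors, correct 0 errors

2


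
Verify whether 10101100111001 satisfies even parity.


Number of 1s: 8

Yes, parity is correct (8 ones)


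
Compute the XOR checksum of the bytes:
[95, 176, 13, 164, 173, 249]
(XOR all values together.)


XOR chain: 95 ^ 176 ^ 13 ^ 164 ^ 173 ^ 249 = 18

18


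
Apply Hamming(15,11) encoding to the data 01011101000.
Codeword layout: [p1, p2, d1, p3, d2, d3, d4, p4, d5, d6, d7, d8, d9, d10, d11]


Parity bits: p1=1, p2=0, p3=1, p4=1

100110111101000


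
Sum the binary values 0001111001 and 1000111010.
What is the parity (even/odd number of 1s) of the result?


0001111001 = 121
1000111010 = 570
Sum = 691 = 1010110011
1s count = 6

even parity (6 ones in 1010110011)


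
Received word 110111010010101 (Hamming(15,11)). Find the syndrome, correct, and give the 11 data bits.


Syndrome = 5: error at position 5

Data: 00100010101 (corrected bit 5)


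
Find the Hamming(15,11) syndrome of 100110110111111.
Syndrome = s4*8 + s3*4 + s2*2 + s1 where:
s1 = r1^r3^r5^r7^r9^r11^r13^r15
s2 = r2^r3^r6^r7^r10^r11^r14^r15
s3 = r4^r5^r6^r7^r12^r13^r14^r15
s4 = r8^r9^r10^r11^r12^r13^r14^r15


s1=0, s2=1, s3=1, s4=1

Syndrome = 14 (error at position 14)


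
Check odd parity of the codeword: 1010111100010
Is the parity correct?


Number of 1s: 7

Yes, parity is correct (7 ones)


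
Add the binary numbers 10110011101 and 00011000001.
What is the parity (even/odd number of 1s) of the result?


10110011101 = 1437
00011000001 = 193
Sum = 1630 = 11001011110
1s count = 7

odd parity (7 ones in 11001011110)


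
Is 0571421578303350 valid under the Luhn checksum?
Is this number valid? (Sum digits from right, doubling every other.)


Luhn sum = 57
57 mod 10 = 7

Invalid (Luhn sum mod 10 = 7)


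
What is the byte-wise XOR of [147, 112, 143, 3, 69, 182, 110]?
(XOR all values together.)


XOR chain: 147 ^ 112 ^ 143 ^ 3 ^ 69 ^ 182 ^ 110 = 242

242


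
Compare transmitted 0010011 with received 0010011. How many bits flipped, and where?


XOR: 0000000

0 errors (received matches sent)


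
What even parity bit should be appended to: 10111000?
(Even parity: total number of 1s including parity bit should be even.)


Number of 1s in data: 4
Parity bit: 0

0


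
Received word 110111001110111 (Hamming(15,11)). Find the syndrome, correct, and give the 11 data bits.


Syndrome = 0: no error detected

Data: 01101110111 (no errors)


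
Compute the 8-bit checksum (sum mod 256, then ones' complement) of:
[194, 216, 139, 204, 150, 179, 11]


Sum = 1093 mod 256 = 69
Complement = 186

186


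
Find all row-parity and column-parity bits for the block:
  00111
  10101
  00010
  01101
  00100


Row parities: 11111
Column parities: 11001

Row P: 11111, Col P: 11001, Corner: 1


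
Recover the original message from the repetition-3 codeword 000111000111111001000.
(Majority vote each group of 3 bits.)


Groups: 000, 111, 000, 111, 111, 001, 000
Majority votes: 0101100

0101100


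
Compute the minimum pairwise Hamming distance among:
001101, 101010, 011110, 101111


Comparing all pairs, minimum distance: 2
Can detect 1 errors, correct 0 errors

2


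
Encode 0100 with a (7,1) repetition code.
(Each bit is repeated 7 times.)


Each bit -> 7 copies

0000000111111100000000000000


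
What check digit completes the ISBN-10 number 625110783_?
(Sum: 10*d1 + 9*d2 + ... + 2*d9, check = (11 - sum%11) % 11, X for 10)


Weighted sum: 189
189 mod 11 = 2

Check digit: 9


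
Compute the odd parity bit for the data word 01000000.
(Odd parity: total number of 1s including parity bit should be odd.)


Number of 1s in data: 1
Parity bit: 0

0


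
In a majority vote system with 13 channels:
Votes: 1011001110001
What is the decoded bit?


Ones: 7 out of 13
Threshold: 7

1 (7/13 voted 1)


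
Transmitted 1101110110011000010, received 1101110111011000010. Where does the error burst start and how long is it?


XOR: 0000000001000000000

Burst at position 9, length 1


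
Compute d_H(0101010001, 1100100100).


XOR: 1001110101
Count of 1s: 6

6


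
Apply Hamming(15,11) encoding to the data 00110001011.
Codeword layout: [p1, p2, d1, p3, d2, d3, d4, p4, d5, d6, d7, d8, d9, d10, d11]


Parity bits: p1=0, p2=0, p3=1, p4=1

000101110001011


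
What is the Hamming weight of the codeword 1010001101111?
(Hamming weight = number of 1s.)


Counting 1s in 1010001101111

8


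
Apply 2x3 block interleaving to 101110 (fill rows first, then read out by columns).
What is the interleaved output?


Matrix:
  101
  110
Read columns: 110110

110110


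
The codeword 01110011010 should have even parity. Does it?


Number of 1s: 6

Yes, parity is correct (6 ones)


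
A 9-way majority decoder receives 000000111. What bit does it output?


Ones: 3 out of 9
Threshold: 5

0 (3/9 voted 1)


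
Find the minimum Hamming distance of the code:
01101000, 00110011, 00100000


Comparing all pairs, minimum distance: 2
Can detect 1 errors, correct 0 errors

2


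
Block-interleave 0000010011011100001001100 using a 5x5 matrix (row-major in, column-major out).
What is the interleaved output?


Matrix:
  00000
  10011
  01110
  00010
  01100
Read columns: 0100000101001010111001000

0100000101001010111001000


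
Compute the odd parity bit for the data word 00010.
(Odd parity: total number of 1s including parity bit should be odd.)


Number of 1s in data: 1
Parity bit: 0

0


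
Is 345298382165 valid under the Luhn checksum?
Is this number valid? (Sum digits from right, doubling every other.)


Luhn sum = 57
57 mod 10 = 7

Invalid (Luhn sum mod 10 = 7)


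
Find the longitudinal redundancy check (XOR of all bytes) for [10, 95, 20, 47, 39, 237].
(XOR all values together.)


XOR chain: 10 ^ 95 ^ 20 ^ 47 ^ 39 ^ 237 = 164

164


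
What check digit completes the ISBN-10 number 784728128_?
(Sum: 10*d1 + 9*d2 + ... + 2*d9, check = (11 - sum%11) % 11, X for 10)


Weighted sum: 301
301 mod 11 = 4

Check digit: 7


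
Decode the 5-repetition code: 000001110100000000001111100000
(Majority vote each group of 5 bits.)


Groups: 00000, 11101, 00000, 00000, 11111, 00000
Majority votes: 010010

010010


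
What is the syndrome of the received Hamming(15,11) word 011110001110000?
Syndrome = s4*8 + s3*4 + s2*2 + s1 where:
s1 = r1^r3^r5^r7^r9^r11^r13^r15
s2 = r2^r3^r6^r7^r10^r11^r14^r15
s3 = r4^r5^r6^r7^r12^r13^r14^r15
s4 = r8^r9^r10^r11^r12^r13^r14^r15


s1=0, s2=0, s3=0, s4=1

Syndrome = 8 (error at position 8)


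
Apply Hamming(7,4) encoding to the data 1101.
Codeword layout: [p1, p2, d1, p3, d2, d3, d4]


Parity bits: p1=1, p2=0, p3=0

1010101


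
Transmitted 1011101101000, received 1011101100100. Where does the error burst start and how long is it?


XOR: 0000000001100

Burst at position 9, length 2


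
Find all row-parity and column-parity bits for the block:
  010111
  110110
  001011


Row parities: 001
Column parities: 101010

Row P: 001, Col P: 101010, Corner: 1


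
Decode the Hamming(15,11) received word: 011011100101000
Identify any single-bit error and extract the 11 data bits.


Syndrome = 3: error at position 3

Data: 01110101000 (corrected bit 3)


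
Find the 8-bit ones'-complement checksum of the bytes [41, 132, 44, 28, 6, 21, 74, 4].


Sum = 350 mod 256 = 94
Complement = 161

161


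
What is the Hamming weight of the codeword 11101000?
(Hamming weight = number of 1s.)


Counting 1s in 11101000

4


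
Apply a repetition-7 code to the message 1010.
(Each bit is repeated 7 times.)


Each bit -> 7 copies

1111111000000011111110000000


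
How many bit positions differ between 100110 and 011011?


XOR: 111101
Count of 1s: 5

5


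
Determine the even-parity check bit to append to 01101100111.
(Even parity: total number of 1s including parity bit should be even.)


Number of 1s in data: 7
Parity bit: 1

1


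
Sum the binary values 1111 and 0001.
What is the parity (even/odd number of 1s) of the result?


1111 = 15
0001 = 1
Sum = 16 = 10000
1s count = 1

odd parity (1 ones in 10000)


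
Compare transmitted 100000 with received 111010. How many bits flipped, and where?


XOR: 011010

3 error(s) at position(s): 1, 2, 4


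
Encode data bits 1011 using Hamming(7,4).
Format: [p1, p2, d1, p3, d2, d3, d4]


Parity bits: p1=0, p2=1, p3=0

0110011


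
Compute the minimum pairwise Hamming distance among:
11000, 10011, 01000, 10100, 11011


Comparing all pairs, minimum distance: 1
Can detect 0 errors, correct 0 errors

1


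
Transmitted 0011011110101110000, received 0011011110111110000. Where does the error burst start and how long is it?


XOR: 0000000000010000000

Burst at position 11, length 1


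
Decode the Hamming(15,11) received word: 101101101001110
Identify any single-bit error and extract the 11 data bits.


Syndrome = 1: error at position 1

Data: 10111001110 (corrected bit 1)


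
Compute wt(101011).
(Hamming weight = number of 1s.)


Counting 1s in 101011

4


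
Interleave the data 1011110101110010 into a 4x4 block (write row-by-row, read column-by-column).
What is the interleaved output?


Matrix:
  1011
  1101
  0111
  0010
Read columns: 1100011010111110

1100011010111110


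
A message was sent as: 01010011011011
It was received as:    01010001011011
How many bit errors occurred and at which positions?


XOR: 00000010000000

1 error(s) at position(s): 6


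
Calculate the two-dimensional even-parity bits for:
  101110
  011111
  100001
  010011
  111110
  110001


Row parities: 010111
Column parities: 001100

Row P: 010111, Col P: 001100, Corner: 0


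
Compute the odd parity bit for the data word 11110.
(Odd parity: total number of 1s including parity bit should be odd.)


Number of 1s in data: 4
Parity bit: 1

1


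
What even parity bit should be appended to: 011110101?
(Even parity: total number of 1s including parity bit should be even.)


Number of 1s in data: 6
Parity bit: 0

0


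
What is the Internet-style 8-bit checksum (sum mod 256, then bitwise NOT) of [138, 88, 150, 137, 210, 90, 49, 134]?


Sum = 996 mod 256 = 228
Complement = 27

27


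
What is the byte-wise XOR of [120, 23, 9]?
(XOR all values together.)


XOR chain: 120 ^ 23 ^ 9 = 102

102


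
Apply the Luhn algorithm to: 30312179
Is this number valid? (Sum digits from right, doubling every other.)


Luhn sum = 32
32 mod 10 = 2

Invalid (Luhn sum mod 10 = 2)


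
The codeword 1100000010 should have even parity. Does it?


Number of 1s: 3

No, parity error (3 ones)


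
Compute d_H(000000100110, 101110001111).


XOR: 101110101001
Count of 1s: 7

7


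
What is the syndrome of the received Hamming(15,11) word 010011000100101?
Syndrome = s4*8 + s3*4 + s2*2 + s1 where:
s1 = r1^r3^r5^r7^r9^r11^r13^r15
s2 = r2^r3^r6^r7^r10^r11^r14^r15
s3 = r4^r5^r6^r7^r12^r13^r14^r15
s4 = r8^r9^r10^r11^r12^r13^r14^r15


s1=1, s2=0, s3=0, s4=1

Syndrome = 9 (error at position 9)


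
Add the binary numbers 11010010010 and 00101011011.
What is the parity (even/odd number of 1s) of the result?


11010010010 = 1682
00101011011 = 347
Sum = 2029 = 11111101101
1s count = 9

odd parity (9 ones in 11111101101)


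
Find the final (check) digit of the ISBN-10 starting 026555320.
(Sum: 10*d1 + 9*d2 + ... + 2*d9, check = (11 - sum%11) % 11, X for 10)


Weighted sum: 174
174 mod 11 = 9

Check digit: 2


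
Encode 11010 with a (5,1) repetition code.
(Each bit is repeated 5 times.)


Each bit -> 5 copies

1111111111000001111100000


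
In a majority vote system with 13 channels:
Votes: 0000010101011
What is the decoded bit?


Ones: 5 out of 13
Threshold: 7

0 (5/13 voted 1)


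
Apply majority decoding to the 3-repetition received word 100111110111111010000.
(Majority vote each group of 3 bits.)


Groups: 100, 111, 110, 111, 111, 010, 000
Majority votes: 0111100

0111100


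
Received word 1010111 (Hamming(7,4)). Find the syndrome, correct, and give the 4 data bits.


Syndrome = 6: error at position 6

Data: 1101 (corrected bit 6)


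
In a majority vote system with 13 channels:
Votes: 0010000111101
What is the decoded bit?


Ones: 6 out of 13
Threshold: 7

0 (6/13 voted 1)


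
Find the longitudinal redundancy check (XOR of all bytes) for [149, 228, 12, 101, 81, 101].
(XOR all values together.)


XOR chain: 149 ^ 228 ^ 12 ^ 101 ^ 81 ^ 101 = 44

44


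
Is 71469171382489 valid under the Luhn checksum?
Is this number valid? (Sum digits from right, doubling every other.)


Luhn sum = 74
74 mod 10 = 4

Invalid (Luhn sum mod 10 = 4)


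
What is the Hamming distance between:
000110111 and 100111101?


XOR: 100001010
Count of 1s: 3

3


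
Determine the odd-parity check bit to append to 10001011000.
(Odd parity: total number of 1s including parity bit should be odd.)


Number of 1s in data: 4
Parity bit: 1

1


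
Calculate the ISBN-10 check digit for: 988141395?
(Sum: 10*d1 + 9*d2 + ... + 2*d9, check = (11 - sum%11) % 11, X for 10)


Weighted sum: 311
311 mod 11 = 3

Check digit: 8


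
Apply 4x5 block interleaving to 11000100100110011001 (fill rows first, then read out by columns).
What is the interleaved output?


Matrix:
  11000
  10010
  01100
  11001
Read columns: 11011011001001000001

11011011001001000001


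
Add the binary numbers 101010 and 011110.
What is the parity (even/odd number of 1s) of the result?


101010 = 42
011110 = 30
Sum = 72 = 1001000
1s count = 2

even parity (2 ones in 1001000)


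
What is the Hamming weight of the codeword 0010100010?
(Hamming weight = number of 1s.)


Counting 1s in 0010100010

3


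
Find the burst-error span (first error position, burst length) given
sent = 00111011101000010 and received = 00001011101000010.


XOR: 00110000000000000

Burst at position 2, length 2


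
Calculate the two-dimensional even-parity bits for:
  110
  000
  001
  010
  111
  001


Row parities: 001111
Column parities: 011

Row P: 001111, Col P: 011, Corner: 0


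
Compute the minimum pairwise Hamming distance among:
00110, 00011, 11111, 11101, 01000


Comparing all pairs, minimum distance: 1
Can detect 0 errors, correct 0 errors

1


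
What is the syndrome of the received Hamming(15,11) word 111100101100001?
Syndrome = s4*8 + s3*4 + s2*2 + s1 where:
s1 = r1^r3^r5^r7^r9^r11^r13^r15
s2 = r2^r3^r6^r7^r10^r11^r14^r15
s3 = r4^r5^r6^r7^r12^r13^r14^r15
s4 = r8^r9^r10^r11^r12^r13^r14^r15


s1=1, s2=1, s3=1, s4=1

Syndrome = 15 (error at position 15)


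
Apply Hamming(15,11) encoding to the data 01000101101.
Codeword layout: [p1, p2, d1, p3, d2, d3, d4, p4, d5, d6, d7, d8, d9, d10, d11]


Parity bits: p1=1, p2=0, p3=0, p4=0

100010000101101


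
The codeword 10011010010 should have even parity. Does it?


Number of 1s: 5

No, parity error (5 ones)


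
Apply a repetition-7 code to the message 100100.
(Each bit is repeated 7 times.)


Each bit -> 7 copies

111111100000000000000111111100000000000000


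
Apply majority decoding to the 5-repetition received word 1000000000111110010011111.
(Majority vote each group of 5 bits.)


Groups: 10000, 00000, 11111, 00100, 11111
Majority votes: 00101

00101


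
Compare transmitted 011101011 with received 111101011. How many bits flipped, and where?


XOR: 100000000

1 error(s) at position(s): 0


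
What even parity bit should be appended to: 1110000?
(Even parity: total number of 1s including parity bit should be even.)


Number of 1s in data: 3
Parity bit: 1

1


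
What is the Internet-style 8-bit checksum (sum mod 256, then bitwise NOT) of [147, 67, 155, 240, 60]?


Sum = 669 mod 256 = 157
Complement = 98

98


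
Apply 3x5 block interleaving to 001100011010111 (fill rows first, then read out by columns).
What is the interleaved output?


Matrix:
  00110
  00110
  10111
Read columns: 001000111111001

001000111111001


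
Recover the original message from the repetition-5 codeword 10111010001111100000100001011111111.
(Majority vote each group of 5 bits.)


Groups: 10111, 01000, 11111, 00000, 10000, 10111, 11111
Majority votes: 1010011

1010011


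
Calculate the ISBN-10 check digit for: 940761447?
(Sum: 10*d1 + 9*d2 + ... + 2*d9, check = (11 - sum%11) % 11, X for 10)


Weighted sum: 258
258 mod 11 = 5

Check digit: 6


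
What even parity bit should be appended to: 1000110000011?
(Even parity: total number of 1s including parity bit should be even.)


Number of 1s in data: 5
Parity bit: 1

1


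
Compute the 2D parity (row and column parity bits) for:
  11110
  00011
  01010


Row parities: 000
Column parities: 10111

Row P: 000, Col P: 10111, Corner: 0


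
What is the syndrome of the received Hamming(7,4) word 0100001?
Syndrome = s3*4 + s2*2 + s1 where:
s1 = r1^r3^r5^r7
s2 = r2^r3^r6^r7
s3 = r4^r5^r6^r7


s1=1, s2=0, s3=1

Syndrome = 5 (error at position 5)


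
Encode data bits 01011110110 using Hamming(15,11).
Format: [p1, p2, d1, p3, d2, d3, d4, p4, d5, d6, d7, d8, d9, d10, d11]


Parity bits: p1=1, p2=0, p3=0, p4=1

100010111110110


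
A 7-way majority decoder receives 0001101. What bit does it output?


Ones: 3 out of 7
Threshold: 4

0 (3/7 voted 1)


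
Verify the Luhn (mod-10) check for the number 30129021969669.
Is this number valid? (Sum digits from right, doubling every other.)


Luhn sum = 66
66 mod 10 = 6

Invalid (Luhn sum mod 10 = 6)


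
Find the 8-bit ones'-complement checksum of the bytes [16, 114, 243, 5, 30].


Sum = 408 mod 256 = 152
Complement = 103

103


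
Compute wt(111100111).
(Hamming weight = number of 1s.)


Counting 1s in 111100111

7


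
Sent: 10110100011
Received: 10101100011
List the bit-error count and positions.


XOR: 00011000000

2 error(s) at position(s): 3, 4


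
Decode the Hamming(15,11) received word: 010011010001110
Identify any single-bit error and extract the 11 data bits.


Syndrome = 6: error at position 6

Data: 01000001110 (corrected bit 6)


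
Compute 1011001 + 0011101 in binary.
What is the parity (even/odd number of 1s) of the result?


1011001 = 89
0011101 = 29
Sum = 118 = 1110110
1s count = 5

odd parity (5 ones in 1110110)


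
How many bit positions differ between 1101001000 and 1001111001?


XOR: 0100110001
Count of 1s: 4

4


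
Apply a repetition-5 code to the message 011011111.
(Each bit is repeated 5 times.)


Each bit -> 5 copies

000001111111111000001111111111111111111111111


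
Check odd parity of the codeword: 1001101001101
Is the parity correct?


Number of 1s: 7

Yes, parity is correct (7 ones)


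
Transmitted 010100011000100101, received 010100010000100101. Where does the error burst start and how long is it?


XOR: 000000001000000000

Burst at position 8, length 1


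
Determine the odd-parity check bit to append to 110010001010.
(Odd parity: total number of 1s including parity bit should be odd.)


Number of 1s in data: 5
Parity bit: 0

0


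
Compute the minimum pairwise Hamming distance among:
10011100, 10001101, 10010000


Comparing all pairs, minimum distance: 2
Can detect 1 errors, correct 0 errors

2


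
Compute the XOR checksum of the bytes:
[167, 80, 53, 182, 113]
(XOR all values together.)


XOR chain: 167 ^ 80 ^ 53 ^ 182 ^ 113 = 5

5


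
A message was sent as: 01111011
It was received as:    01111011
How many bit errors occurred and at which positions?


XOR: 00000000

0 errors (received matches sent)


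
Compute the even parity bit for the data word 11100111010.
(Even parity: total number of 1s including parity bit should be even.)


Number of 1s in data: 7
Parity bit: 1

1


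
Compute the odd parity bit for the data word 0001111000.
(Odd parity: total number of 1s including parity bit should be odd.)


Number of 1s in data: 4
Parity bit: 1

1


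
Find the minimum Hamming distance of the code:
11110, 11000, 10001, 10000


Comparing all pairs, minimum distance: 1
Can detect 0 errors, correct 0 errors

1


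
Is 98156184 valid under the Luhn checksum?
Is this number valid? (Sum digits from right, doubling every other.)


Luhn sum = 39
39 mod 10 = 9

Invalid (Luhn sum mod 10 = 9)


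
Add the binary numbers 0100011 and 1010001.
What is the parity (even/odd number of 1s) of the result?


0100011 = 35
1010001 = 81
Sum = 116 = 1110100
1s count = 4

even parity (4 ones in 1110100)


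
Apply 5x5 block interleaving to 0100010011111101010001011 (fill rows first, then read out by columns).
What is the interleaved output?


Matrix:
  01000
  10011
  11110
  10100
  01011
Read columns: 0111010101001100110101001

0111010101001100110101001


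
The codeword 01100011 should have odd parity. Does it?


Number of 1s: 4

No, parity error (4 ones)


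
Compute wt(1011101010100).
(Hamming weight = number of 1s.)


Counting 1s in 1011101010100

7


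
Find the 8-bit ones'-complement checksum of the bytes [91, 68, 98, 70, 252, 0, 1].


Sum = 580 mod 256 = 68
Complement = 187

187


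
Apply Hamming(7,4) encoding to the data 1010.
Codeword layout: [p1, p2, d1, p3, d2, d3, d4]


Parity bits: p1=1, p2=0, p3=1

1011010


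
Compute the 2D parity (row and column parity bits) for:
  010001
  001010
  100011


Row parities: 001
Column parities: 111000

Row P: 001, Col P: 111000, Corner: 1


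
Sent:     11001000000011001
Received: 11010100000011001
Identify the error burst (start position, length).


XOR: 00011100000000000

Burst at position 3, length 3


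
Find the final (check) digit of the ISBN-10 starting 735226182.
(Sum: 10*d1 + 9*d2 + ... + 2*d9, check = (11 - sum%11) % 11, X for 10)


Weighted sum: 225
225 mod 11 = 5

Check digit: 6


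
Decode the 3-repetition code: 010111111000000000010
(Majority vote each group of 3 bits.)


Groups: 010, 111, 111, 000, 000, 000, 010
Majority votes: 0110000

0110000


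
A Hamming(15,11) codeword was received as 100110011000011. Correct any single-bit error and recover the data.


Syndrome = 0: no error detected

Data: 01001000011 (no errors)


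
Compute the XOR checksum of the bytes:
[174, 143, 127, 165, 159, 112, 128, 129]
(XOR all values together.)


XOR chain: 174 ^ 143 ^ 127 ^ 165 ^ 159 ^ 112 ^ 128 ^ 129 = 21

21


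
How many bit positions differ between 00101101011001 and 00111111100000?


XOR: 00010010111001
Count of 1s: 6

6


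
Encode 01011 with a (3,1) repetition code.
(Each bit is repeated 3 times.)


Each bit -> 3 copies

000111000111111


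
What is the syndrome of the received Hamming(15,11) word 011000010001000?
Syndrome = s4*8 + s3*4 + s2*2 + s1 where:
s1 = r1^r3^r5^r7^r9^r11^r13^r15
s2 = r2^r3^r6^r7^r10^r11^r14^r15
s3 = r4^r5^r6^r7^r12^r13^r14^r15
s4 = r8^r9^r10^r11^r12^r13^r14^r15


s1=1, s2=0, s3=1, s4=0

Syndrome = 5 (error at position 5)


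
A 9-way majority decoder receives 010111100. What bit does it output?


Ones: 5 out of 9
Threshold: 5

1 (5/9 voted 1)


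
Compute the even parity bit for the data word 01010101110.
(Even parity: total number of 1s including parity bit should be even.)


Number of 1s in data: 6
Parity bit: 0

0


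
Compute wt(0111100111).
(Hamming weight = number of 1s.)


Counting 1s in 0111100111

7


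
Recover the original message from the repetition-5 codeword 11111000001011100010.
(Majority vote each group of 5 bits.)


Groups: 11111, 00000, 10111, 00010
Majority votes: 1010

1010


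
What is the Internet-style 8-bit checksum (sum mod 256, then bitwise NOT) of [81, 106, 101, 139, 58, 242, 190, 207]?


Sum = 1124 mod 256 = 100
Complement = 155

155


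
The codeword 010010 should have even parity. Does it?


Number of 1s: 2

Yes, parity is correct (2 ones)


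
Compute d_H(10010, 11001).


XOR: 01011
Count of 1s: 3

3


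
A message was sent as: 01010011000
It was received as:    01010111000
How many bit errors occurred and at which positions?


XOR: 00000100000

1 error(s) at position(s): 5


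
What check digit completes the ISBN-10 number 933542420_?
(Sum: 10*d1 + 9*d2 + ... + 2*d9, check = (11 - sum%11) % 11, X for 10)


Weighted sum: 232
232 mod 11 = 1

Check digit: X


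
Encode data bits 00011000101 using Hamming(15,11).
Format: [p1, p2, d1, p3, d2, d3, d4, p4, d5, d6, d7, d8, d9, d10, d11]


Parity bits: p1=0, p2=0, p3=1, p4=1

000100111000101


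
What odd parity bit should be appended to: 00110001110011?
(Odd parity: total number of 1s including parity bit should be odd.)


Number of 1s in data: 7
Parity bit: 0

0


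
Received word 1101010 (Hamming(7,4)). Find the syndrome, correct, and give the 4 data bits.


Syndrome = 1: error at position 1

Data: 0010 (corrected bit 1)


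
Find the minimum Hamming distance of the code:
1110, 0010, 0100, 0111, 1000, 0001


Comparing all pairs, minimum distance: 2
Can detect 1 errors, correct 0 errors

2


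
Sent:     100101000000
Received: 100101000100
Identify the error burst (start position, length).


XOR: 000000000100

Burst at position 9, length 1


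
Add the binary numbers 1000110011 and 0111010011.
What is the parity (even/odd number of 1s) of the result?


1000110011 = 563
0111010011 = 467
Sum = 1030 = 10000000110
1s count = 3

odd parity (3 ones in 10000000110)


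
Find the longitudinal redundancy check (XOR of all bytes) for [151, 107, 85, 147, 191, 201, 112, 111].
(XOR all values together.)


XOR chain: 151 ^ 107 ^ 85 ^ 147 ^ 191 ^ 201 ^ 112 ^ 111 = 83

83


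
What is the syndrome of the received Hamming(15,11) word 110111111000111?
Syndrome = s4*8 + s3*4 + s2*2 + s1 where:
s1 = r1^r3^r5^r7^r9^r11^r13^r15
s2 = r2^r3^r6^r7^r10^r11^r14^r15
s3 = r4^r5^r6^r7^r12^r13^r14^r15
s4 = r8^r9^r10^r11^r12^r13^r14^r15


s1=0, s2=1, s3=1, s4=1

Syndrome = 14 (error at position 14)


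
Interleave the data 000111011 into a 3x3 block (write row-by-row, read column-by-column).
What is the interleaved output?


Matrix:
  000
  111
  011
Read columns: 010011011

010011011


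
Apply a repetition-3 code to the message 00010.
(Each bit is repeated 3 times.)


Each bit -> 3 copies

000000000111000


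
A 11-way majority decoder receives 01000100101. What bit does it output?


Ones: 4 out of 11
Threshold: 6

0 (4/11 voted 1)


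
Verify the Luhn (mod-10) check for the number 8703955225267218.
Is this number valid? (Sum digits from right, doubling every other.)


Luhn sum = 70
70 mod 10 = 0

Valid (Luhn sum mod 10 = 0)


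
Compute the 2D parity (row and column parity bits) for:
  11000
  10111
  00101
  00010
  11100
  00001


Row parities: 000111
Column parities: 10101

Row P: 000111, Col P: 10101, Corner: 1


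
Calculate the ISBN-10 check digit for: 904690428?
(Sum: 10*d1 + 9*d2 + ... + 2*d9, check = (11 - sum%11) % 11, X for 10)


Weighted sum: 256
256 mod 11 = 3

Check digit: 8


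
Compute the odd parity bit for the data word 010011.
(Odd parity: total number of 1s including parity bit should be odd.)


Number of 1s in data: 3
Parity bit: 0

0


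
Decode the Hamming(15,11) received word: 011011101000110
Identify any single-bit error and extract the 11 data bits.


Syndrome = 15: error at position 15

Data: 11111000111 (corrected bit 15)


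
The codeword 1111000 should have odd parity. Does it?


Number of 1s: 4

No, parity error (4 ones)


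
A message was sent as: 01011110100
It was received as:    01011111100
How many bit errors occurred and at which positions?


XOR: 00000001000

1 error(s) at position(s): 7


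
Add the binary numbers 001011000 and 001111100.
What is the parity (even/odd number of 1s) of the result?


001011000 = 88
001111100 = 124
Sum = 212 = 11010100
1s count = 4

even parity (4 ones in 11010100)


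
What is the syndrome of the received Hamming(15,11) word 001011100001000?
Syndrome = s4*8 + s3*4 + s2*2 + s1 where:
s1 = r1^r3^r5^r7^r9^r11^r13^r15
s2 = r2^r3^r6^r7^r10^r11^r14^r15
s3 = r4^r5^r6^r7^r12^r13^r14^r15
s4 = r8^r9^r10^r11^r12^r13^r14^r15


s1=1, s2=1, s3=0, s4=1

Syndrome = 11 (error at position 11)


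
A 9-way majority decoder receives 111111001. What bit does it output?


Ones: 7 out of 9
Threshold: 5

1 (7/9 voted 1)


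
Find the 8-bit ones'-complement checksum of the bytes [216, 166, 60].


Sum = 442 mod 256 = 186
Complement = 69

69


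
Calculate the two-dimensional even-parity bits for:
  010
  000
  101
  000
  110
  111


Row parities: 100001
Column parities: 110

Row P: 100001, Col P: 110, Corner: 0


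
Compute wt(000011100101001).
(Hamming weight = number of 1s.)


Counting 1s in 000011100101001

6


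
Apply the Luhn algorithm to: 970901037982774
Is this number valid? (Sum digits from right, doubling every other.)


Luhn sum = 75
75 mod 10 = 5

Invalid (Luhn sum mod 10 = 5)


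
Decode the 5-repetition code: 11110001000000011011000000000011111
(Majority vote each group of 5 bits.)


Groups: 11110, 00100, 00000, 11011, 00000, 00000, 11111
Majority votes: 1001001

1001001


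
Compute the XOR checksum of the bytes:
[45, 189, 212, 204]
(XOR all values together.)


XOR chain: 45 ^ 189 ^ 212 ^ 204 = 136

136


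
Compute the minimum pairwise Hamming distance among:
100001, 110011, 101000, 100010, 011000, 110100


Comparing all pairs, minimum distance: 2
Can detect 1 errors, correct 0 errors

2


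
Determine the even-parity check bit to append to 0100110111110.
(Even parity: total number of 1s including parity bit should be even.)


Number of 1s in data: 8
Parity bit: 0

0


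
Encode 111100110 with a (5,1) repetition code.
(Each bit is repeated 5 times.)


Each bit -> 5 copies

111111111111111111110000000000111111111100000


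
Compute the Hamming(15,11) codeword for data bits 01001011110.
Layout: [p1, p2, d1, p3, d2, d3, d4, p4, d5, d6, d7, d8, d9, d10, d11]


Parity bits: p1=0, p2=0, p3=0, p4=1

000010011011110


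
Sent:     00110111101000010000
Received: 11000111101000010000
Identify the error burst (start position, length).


XOR: 11110000000000000000

Burst at position 0, length 4


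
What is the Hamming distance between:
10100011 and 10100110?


XOR: 00000101
Count of 1s: 2

2


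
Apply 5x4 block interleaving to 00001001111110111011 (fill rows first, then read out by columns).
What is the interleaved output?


Matrix:
  0000
  1001
  1111
  1011
  1011
Read columns: 01111001000011101111

01111001000011101111


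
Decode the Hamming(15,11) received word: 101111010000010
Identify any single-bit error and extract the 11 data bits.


Syndrome = 3: error at position 3

Data: 01100000010 (corrected bit 3)


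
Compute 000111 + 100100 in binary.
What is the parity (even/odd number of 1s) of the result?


000111 = 7
100100 = 36
Sum = 43 = 101011
1s count = 4

even parity (4 ones in 101011)


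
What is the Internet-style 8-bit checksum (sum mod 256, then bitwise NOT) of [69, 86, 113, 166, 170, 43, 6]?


Sum = 653 mod 256 = 141
Complement = 114

114


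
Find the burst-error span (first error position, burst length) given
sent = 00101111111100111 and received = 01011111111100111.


XOR: 01110000000000000

Burst at position 1, length 3


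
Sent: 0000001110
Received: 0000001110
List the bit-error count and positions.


XOR: 0000000000

0 errors (received matches sent)


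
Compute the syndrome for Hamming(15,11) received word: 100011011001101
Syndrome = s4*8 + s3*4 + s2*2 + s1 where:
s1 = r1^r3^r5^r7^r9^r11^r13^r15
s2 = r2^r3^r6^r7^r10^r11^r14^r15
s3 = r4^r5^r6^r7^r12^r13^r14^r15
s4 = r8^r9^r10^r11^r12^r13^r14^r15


s1=1, s2=0, s3=1, s4=1

Syndrome = 13 (error at position 13)


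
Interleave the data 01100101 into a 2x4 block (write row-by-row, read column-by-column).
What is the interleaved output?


Matrix:
  0110
  0101
Read columns: 00111001

00111001


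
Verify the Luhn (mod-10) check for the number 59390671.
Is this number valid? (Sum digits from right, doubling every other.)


Luhn sum = 37
37 mod 10 = 7

Invalid (Luhn sum mod 10 = 7)


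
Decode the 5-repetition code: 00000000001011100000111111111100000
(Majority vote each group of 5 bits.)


Groups: 00000, 00000, 10111, 00000, 11111, 11111, 00000
Majority votes: 0010110

0010110


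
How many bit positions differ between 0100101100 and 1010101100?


XOR: 1110000000
Count of 1s: 3

3


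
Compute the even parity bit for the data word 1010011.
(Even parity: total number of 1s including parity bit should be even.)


Number of 1s in data: 4
Parity bit: 0

0


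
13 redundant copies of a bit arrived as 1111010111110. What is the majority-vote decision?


Ones: 10 out of 13
Threshold: 7

1 (10/13 voted 1)


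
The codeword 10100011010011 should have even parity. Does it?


Number of 1s: 7

No, parity error (7 ones)


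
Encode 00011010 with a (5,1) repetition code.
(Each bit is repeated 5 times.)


Each bit -> 5 copies

0000000000000001111111111000001111100000


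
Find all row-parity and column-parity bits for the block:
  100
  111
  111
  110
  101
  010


Row parities: 111001
Column parities: 101

Row P: 111001, Col P: 101, Corner: 0


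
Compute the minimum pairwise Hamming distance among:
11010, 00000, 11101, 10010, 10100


Comparing all pairs, minimum distance: 1
Can detect 0 errors, correct 0 errors

1


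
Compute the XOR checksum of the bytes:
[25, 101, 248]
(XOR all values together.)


XOR chain: 25 ^ 101 ^ 248 = 132

132


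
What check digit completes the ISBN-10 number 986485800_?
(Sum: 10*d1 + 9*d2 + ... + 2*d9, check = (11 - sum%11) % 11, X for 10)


Weighted sum: 343
343 mod 11 = 2

Check digit: 9


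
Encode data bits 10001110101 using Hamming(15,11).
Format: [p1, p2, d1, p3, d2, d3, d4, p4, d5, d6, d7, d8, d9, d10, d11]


Parity bits: p1=1, p2=0, p3=0, p4=1

101000011110101


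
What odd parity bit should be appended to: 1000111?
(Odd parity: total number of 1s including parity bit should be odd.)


Number of 1s in data: 4
Parity bit: 1

1


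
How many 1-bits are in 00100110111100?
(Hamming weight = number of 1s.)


Counting 1s in 00100110111100

7


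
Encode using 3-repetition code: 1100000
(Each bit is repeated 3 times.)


Each bit -> 3 copies

111111000000000000000


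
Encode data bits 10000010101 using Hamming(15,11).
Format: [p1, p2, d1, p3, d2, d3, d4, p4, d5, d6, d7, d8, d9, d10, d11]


Parity bits: p1=0, p2=1, p3=0, p4=1

011000010010101


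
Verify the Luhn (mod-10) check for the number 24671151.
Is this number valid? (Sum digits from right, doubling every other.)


Luhn sum = 23
23 mod 10 = 3

Invalid (Luhn sum mod 10 = 3)


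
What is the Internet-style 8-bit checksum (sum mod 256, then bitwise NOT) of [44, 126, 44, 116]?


Sum = 330 mod 256 = 74
Complement = 181

181


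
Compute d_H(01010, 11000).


XOR: 10010
Count of 1s: 2

2


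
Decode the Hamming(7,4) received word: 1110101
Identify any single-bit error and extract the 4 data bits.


Syndrome = 2: error at position 2

Data: 1101 (corrected bit 2)


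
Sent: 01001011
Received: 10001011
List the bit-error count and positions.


XOR: 11000000

2 error(s) at position(s): 0, 1


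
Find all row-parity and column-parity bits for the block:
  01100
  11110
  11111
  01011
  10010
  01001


Row parities: 001100
Column parities: 11101

Row P: 001100, Col P: 11101, Corner: 0


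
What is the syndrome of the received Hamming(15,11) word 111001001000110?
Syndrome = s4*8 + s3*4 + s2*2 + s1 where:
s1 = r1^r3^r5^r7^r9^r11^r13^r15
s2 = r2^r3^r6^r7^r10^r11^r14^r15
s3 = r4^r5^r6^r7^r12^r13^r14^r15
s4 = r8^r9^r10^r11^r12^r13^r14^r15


s1=0, s2=0, s3=1, s4=1

Syndrome = 12 (error at position 12)


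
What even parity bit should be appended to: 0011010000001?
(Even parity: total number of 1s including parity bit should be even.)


Number of 1s in data: 4
Parity bit: 0

0
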